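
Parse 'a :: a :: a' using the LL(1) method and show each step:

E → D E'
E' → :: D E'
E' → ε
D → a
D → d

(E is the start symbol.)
LL(1) parsing maintains a stack (initially the start symbol over $) and the input. At each step: if the stack top is a terminal, match it against the current input token; if it is a non-terminal N, replace it with the RHS of M[N, lookahead] (the unique production whose predict set contains the lookahead).

Stack is shown with the top on the left.

Stack      Input          Action
--------------------------------
E $        a :: a :: a $  output E → D E'
D E' $     a :: a :: a $  output D → a
a E' $     a :: a :: a $  match 'a'
E' $       :: a :: a $    output E' → :: D E'
:: D E' $  :: a :: a $    match '::'
D E' $     a :: a $       output D → a
a E' $     a :: a $       match 'a'
E' $       :: a $         output E' → :: D E'
:: D E' $  :: a $         match '::'
D E' $     a $            output D → a
a E' $     a $            match 'a'
E' $       $              output E' → ε
$          $              accept

The string is accepted.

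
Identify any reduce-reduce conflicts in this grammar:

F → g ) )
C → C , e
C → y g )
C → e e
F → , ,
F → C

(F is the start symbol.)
A reduce-reduce conflict occurs when an LR(0) state has two complete items [A → α .] and [B → β .] — both call for a reduction, and with no lookahead the parser cannot choose between them.

Augment with F' → F and build the canonical LR(0) collection (I0 = CLOSURE({[F' → . F]}), then GOTO on every symbol after a dot until no new states appear). It has 15 states:
  I0: { [C → . C , e], [C → . e e], [C → . y g )], [F → . , ,], [F → . C], [F → . g ) )], [F' → . F] }  — shift
  I1: { [F → , . ,] }  — shift
  I2: { [C → C . , e], [F → C .] }  — shift, reduce
  I3: { [F' → F .] }  — accept
  I4: { [C → e . e] }  — shift
  I5: { [F → g . ) )] }  — shift
  I6: { [C → y . g )] }  — shift
  I7: { [C → y g . )] }  — shift
  I8: { [C → y g ) .] }  — reduce
  I9: { [F → g ) . )] }  — shift
  I10: { [F → g ) ) .] }  — reduce
  I11: { [C → e e .] }  — reduce
  I12: { [C → C , . e] }  — shift
  I13: { [C → C , e .] }  — reduce
  I14: { [F → , , .] }  — reduce

No state contains more than one complete item.

Answer: No reduce-reduce conflicts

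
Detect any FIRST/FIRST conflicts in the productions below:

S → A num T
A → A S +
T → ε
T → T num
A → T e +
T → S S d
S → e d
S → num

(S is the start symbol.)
Yes. S → A num T / S → e d on { 'e' }; S → A num T / S → num on { 'num' }; A → A S '+' / A → T e '+' on { 'e', 'num' }; T → T num / T → S S d on { 'e', 'num' }

A FIRST/FIRST conflict occurs when two productions N → α and N → β for the same non-terminal have FIRST(α) ∩ FIRST(β) ≠ ∅ (with ε ∈ FIRST of a nullable right-hand side, so two nullable alternatives also conflict).

FIRST sets of the non-terminals at (or reachable through a nullable prefix from) the front of some alternative:
  FIRST(A) = { 'e', 'num' }
  FIRST(T) = { 'e', 'num', ε }
  FIRST(S) = { 'e', 'num' }

Productions for S:
  S → A num T: FIRST = { 'e', 'num' }
  S → e d: FIRST = { 'e' }
  S → num: FIRST = { 'num' }
Productions for A:
  A → A S +: FIRST = { 'e', 'num' }
  A → T e +: FIRST = { 'e', 'num' }
Productions for T:
  T → ε: FIRST = { ε }
  T → T num: FIRST = { 'e', 'num' }
  T → S S d: FIRST = { 'e', 'num' }

Conflict for S: S → A num T and S → e d
  Overlap: { 'e' }
Conflict for S: S → A num T and S → num
  Overlap: { 'num' }
Conflict for A: A → A S + and A → T e +
  Overlap: { 'e', 'num' }
Conflict for T: T → T num and T → S S d
  Overlap: { 'e', 'num' }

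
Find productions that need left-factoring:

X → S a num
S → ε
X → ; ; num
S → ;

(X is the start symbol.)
Left-factoring is needed when two productions for the same non-terminal
share a common prefix on the right-hand side.

Productions for X:
  X → S a num
  X → ; ; num
Productions for S:
  S → ε
  S → ;

No common prefixes found.

Answer: No, left-factoring is not needed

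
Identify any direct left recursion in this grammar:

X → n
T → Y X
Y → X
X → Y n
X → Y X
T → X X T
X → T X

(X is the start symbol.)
Direct left recursion occurs when N → N α for some non-terminal N (the right-hand side begins with the left-hand side itself).

X → n: starts with n
T → Y X: starts with Y
Y → X: starts with X
X → Y n: starts with Y
X → Y X: starts with Y
T → X X T: starts with X
X → T X: starts with T

No direct left recursion found.

Answer: No direct left recursion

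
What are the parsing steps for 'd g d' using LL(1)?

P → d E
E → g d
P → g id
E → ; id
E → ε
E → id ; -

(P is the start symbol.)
LL(1) parsing maintains a stack (initially the start symbol over $) and the input. At each step: if the stack top is a terminal, match it against the current input token; if it is a non-terminal N, replace it with the RHS of M[N, lookahead] (the unique production whose predict set contains the lookahead).

Stack is shown with the top on the left.

Stack  Input    Action
----------------------
P $    d g d $  output P → d E
d E $  d g d $  match 'd'
E $    g d $    output E → g d
g d $  g d $    match 'g'
d $    d $      match 'd'
$      $        accept

The string is accepted.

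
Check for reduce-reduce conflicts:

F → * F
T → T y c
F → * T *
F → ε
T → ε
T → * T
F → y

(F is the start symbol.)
A reduce-reduce conflict occurs when an LR(0) state has two complete items [A → α .] and [B → β .] — both call for a reduction, and with no lookahead the parser cannot choose between them.

Augment with F' → F and build the canonical LR(0) collection (I0 = CLOSURE({[F' → . F]}), then GOTO on every symbol after a dot until no new states appear). It has 11 states:
  I0: { [F → . * F], [F → . * T *], [F → . y], [F → .], [F' → . F] }  — shift, reduce
  I1: { [F → * . F], [F → * . T *], [F → . * F], [F → . * T *], [F → . y], [F → .], [T → . * T], [T → . T y c], [T → .] }  — shift, 2 reduces
  I2: { [F' → F .] }  — accept
  I3: { [F → y .] }  — reduce
  I4: { [F → * . F], [F → * . T *], [F → . * F], [F → . * T *], [F → . y], [F → .], [T → * . T], [T → . * T], [T → . T y c], [T → .] }  — shift, 2 reduces
  I5: { [F → * F .] }  — reduce
  I6: { [F → * T . *], [T → T . y c] }  — shift
  I7: { [F → * T * .] }  — reduce
  I8: { [T → T y . c] }  — shift
  I9: { [T → T y c .] }  — reduce
  I10: { [F → * T . *], [T → * T .], [T → T . y c] }  — shift, reduce

I1 contains complete items [F → .], [T → .] — reduce-reduce conflict.
I4 contains complete items [F → .], [T → .] — reduce-reduce conflict.

Answer: Yes — I1: [F → .] vs [T → .]; I4: [F → .] vs [T → .]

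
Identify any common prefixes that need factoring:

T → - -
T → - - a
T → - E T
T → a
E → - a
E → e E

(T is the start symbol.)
Left-factoring is needed when two productions for the same non-terminal
share a common prefix on the right-hand side.

Productions for T:
  T → - -
  T → - - a
  T → - E T
  T → a
Productions for E:
  E → - a
  E → e E

Found common prefix '-' in productions for T

Answer: Yes, T has productions with common prefix '-'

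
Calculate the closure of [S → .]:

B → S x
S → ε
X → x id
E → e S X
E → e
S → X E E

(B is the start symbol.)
{ [S → .] }

Start with: [S → .]
The dot is at the end, so nothing is added.

CLOSURE = { [S → .] }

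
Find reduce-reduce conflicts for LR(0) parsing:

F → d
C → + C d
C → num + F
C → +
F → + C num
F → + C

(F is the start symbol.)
No reduce-reduce conflicts

Augment with F' → F and build the canonical LR(0) collection (I0 = CLOSURE({[F' → . F]}), then GOTO on every symbol after a dot until no new states appear). It has 12 states:
  I0: { [F → . + C num], [F → . + C], [F → . d], [F' → . F] }  — shift
  I1: { [C → . + C d], [C → . +], [C → . num + F], [F → + . C num], [F → + . C] }  — shift
  I2: { [F' → F .] }  — accept
  I3: { [F → d .] }  — reduce
  I4: { [C → + . C d], [C → + .], [C → . + C d], [C → . +], [C → . num + F] }  — shift, reduce
  I5: { [F → + C . num], [F → + C .] }  — shift, reduce
  I6: { [C → num . + F] }  — shift
  I7: { [C → num + . F], [F → . + C num], [F → . + C], [F → . d] }  — shift
  I8: { [C → num + F .] }  — reduce
  I9: { [F → + C num .] }  — reduce
  I10: { [C → + C . d] }  — shift
  I11: { [C → + C d .] }  — reduce

No state contains more than one complete item.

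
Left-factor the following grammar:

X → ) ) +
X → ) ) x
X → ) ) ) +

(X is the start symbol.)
X → ) ) X'
X' → +
X' → x
X' → ) +

Left-factoring transforms A → αβ₁ | αβ₂ into A → αA' and A' → β₁ | β₂
(α is the longest common prefix among the alternatives). Repeat until
no nonterminal has two alternatives with a common prefix.

Round 1: X has alternatives sharing prefix ') )'. Introduce X': X → ) ) X'
  Add: X' → +
  Add: X' → x
  Add: X' → ) +

No remaining common prefixes — done.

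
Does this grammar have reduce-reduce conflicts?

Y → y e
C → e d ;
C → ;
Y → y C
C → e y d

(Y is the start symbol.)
No reduce-reduce conflicts

Augment with Y' → Y and build the canonical LR(0) collection (I0 = CLOSURE({[Y' → . Y]}), then GOTO on every symbol after a dot until no new states appear). It has 10 states:
  I0: { [Y → . y C], [Y → . y e], [Y' → . Y] }  — shift
  I1: { [Y' → Y .] }  — accept
  I2: { [C → . ;], [C → . e d ;], [C → . e y d], [Y → y . C], [Y → y . e] }  — shift
  I3: { [C → ; .] }  — reduce
  I4: { [Y → y C .] }  — reduce
  I5: { [C → e . d ;], [C → e . y d], [Y → y e .] }  — shift, reduce
  I6: { [C → e d . ;] }  — shift
  I7: { [C → e y . d] }  — shift
  I8: { [C → e y d .] }  — reduce
  I9: { [C → e d ; .] }  — reduce

No state contains more than one complete item.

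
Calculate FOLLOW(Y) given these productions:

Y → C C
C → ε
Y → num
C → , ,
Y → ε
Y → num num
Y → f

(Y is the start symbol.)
To compute FOLLOW(Y), find every occurrence of Y on a right-hand side N → α Y β: add FIRST(β) \ {ε}, and if β is empty or nullable also add FOLLOW(N). Iterate to a fixed point.

Y is the start symbol, so $ ∈ FOLLOW(Y).
Y does not occur on any right-hand side.

Taking the union: FOLLOW(Y) = { $ }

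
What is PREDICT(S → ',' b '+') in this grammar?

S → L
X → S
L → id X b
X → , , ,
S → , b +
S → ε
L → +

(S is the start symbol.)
PREDICT(S → ',' b '+') = (FIRST(RHS) \ {ε}) ∪ (FOLLOW(S) if ε ∈ FIRST(RHS), i.e. RHS ⇒* ε)
FIRST(',' b '+') = { ',' }
ε ∉ FIRST(',' b '+'), so FOLLOW(S) is not added.
PREDICT(S → ',' b '+') = { ',' }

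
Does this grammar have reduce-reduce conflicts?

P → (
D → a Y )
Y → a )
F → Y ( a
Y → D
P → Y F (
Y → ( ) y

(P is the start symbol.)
Augment with P' → P and build the canonical LR(0) collection (I0 = CLOSURE({[P' → . P]}), then GOTO on every symbol after a dot until no new states appear). It has 17 states:
  I0: { [D → . a Y )], [P → . (], [P → . Y F (], [P' → . P], [Y → . ( ) y], [Y → . D], [Y → . a )] }  — shift
  I1: { [P → ( .], [Y → ( . ) y] }  — shift, reduce
  I2: { [Y → D .] }  — reduce
  I3: { [P' → P .] }  — accept
  I4: { [D → . a Y )], [F → . Y ( a], [P → Y . F (], [Y → . ( ) y], [Y → . D], [Y → . a )] }  — shift
  I5: { [D → . a Y )], [D → a . Y )], [Y → . ( ) y], [Y → . D], [Y → . a )], [Y → a . )] }  — shift
  I6: { [Y → ( . ) y] }  — shift
  I7: { [Y → a ) .] }  — reduce
  I8: { [D → a Y . )] }  — shift
  I9: { [D → a Y ) .] }  — reduce
  I10: { [Y → ( ) . y] }  — shift
  I11: { [Y → ( ) y .] }  — reduce
  I12: { [P → Y F . (] }  — shift
  I13: { [F → Y . ( a] }  — shift
  I14: { [F → Y ( . a] }  — shift
  I15: { [F → Y ( a .] }  — reduce
  I16: { [P → Y F ( .] }  — reduce

No state contains more than one complete item.

Answer: No reduce-reduce conflicts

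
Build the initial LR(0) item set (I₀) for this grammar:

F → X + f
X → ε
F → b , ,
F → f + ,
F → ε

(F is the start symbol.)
{ [F → . X + f], [F → . b , ,], [F → . f + ,], [F → .], [F' → . F], [X → .] }

First, augment the grammar with F' → F
I₀ = CLOSURE({ [F' → . F] }):
  [F' → . F] has the dot before F: add [F → . X + f], [F → . b , ,], [F → . f + ,], [F → .]
  [F → . X + f] has the dot before X: add [X → .]
No further items can be added.

I₀ = { [F → . X + f], [F → . b , ,], [F → . f + ,], [F → .], [F' → . F], [X → .] }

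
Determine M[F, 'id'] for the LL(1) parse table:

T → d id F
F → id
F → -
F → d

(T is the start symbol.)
To find M[F, 'id'], we find productions for F where 'id' is in the predict set (PREDICT(N → α) = (FIRST(α) \ {ε}) ∪ (FOLLOW(N) if α ⇒* ε)).

F → id: PREDICT = { 'id' }
  'id' is in predict set, so this production goes in M[F, 'id']
F → -: PREDICT = { '-' }
F → d: PREDICT = { 'd' }

M[F, 'id'] = F → id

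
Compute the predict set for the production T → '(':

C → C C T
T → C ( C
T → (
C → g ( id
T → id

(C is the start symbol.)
PREDICT(T → '(') = (FIRST(RHS) \ {ε}) ∪ (FOLLOW(T) if ε ∈ FIRST(RHS), i.e. RHS ⇒* ε)
FIRST('(') = { '(' }
ε ∉ FIRST('('), so FOLLOW(T) is not added.
PREDICT(T → '(') = { '(' }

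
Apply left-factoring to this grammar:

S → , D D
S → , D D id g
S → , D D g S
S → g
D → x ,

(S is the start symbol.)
S → , D D S'
S' → ε
S' → id g
S' → g S
S → g
D → x ,

Left-factoring transforms A → αβ₁ | αβ₂ into A → αA' and A' → β₁ | β₂
(α is the longest common prefix among the alternatives). Repeat until
no nonterminal has two alternatives with a common prefix.

Round 1: S has alternatives sharing prefix ', D D'. Introduce S': S → , D D S'
  Add: S' → ε
  Add: S' → id g
  Add: S' → g S

No remaining common prefixes — done.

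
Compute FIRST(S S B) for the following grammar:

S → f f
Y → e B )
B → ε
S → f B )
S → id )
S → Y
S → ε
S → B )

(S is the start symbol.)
{ ')', 'e', 'f', 'id', ε }

FIRST sets of the non-terminals involved (from the grammar, by fixed-point iteration):
  FIRST(S) = { ')', 'e', 'f', 'id', ε }
  FIRST(B) = { ε }

To compute FIRST(S S B), process the symbols left to right:
Symbol S is a non-terminal. Add FIRST(S) \ {ε} = { ')', 'e', 'f', 'id' }
S is nullable (ε ∈ FIRST(S)), continue to the next symbol.
Symbol S is a non-terminal. Add FIRST(S) \ {ε} = { ')', 'e', 'f', 'id' }
S is nullable (ε ∈ FIRST(S)), continue to the next symbol.
Symbol B is a non-terminal. Add FIRST(B) \ {ε} = { }
B is nullable (ε ∈ FIRST(B)), continue to the next symbol.
All symbols are nullable, so ε is in the result.
FIRST(S S B) = { ')', 'e', 'f', 'id', ε }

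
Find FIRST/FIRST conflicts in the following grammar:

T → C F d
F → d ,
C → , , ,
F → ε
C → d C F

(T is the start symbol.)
Productions for F:
  F → d ,: FIRST = { 'd' }
  F → ε: FIRST = { ε }
Productions for C:
  C → , , ,: FIRST = { ',' }
  C → d C F: FIRST = { 'd' }
T has only one production, so no FIRST/FIRST conflict is possible there.

All alternatives of each non-terminal have pairwise disjoint FIRST sets.

Answer: No FIRST/FIRST conflicts.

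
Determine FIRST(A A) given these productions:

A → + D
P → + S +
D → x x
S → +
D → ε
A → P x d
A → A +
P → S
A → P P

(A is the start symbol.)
{ '+' }

FIRST sets of the non-terminals involved (from the grammar, by fixed-point iteration):
  FIRST(A) = { '+' }

To compute FIRST(A A), process the symbols left to right:
Symbol A is a non-terminal. Add FIRST(A) \ {ε} = { '+' }
A is not nullable (ε ∉ FIRST(A)), so stop here.
FIRST(A A) = { '+' }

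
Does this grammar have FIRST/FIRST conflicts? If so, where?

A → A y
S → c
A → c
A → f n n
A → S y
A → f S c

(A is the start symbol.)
Yes. A → A y / A → c on { 'c' }; A → A y / A → f n n on { 'f' }; A → A y / A → S y on { 'c' }; A → A y / A → f S c on { 'f' }; A → c / A → S y on { 'c' }; A → f n n / A → f S c on { 'f' }

A FIRST/FIRST conflict occurs when two productions N → α and N → β for the same non-terminal have FIRST(α) ∩ FIRST(β) ≠ ∅ (with ε ∈ FIRST of a nullable right-hand side, so two nullable alternatives also conflict).

FIRST sets of the non-terminals at (or reachable through a nullable prefix from) the front of some alternative:
  FIRST(A) = { 'c', 'f' }
  FIRST(S) = { 'c' }

Productions for A:
  A → A y: FIRST = { 'c', 'f' }
  A → c: FIRST = { 'c' }
  A → f n n: FIRST = { 'f' }
  A → S y: FIRST = { 'c' }
  A → f S c: FIRST = { 'f' }
S has only one production, so no FIRST/FIRST conflict is possible there.

Conflict for A: A → A y and A → c
  Overlap: { 'c' }
Conflict for A: A → A y and A → f n n
  Overlap: { 'f' }
Conflict for A: A → A y and A → S y
  Overlap: { 'c' }
Conflict for A: A → A y and A → f S c
  Overlap: { 'f' }
Conflict for A: A → c and A → S y
  Overlap: { 'c' }
Conflict for A: A → f n n and A → f S c
  Overlap: { 'f' }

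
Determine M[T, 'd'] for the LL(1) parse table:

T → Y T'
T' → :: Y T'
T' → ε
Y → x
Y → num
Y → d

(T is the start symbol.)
T → Y T'

To find M[T, 'd'], we find productions for T where 'd' is in the predict set (PREDICT(N → α) = (FIRST(α) \ {ε}) ∪ (FOLLOW(N) if α ⇒* ε)).

Relevant sets:
  FIRST(Y) = { 'd', 'num', 'x' }

T → Y T': PREDICT = { 'd', 'num', 'x' }
  'd' is in predict set, so this production goes in M[T, 'd']

M[T, 'd'] = T → Y T'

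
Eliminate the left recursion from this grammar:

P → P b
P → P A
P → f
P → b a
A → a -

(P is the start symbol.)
P is directly left-recursive. The standard transformation for
  A → A α₁ | ... | A α_m | β₁ | ... | β_n
is
  A  → β₁ A' | ... | β_n A'
  A' → α₁ A' | ... | α_m A' | ε

P → f becomes P → f P'
P → b a becomes P → b a P'
P → P b becomes P' → b P'
P → P A becomes P' → A P'
Add P' → ε

Productions for other non-terminals are unchanged:
  A → a -

Resulting grammar:
P → f P'
P → b a P'
P' → b P'
P' → A P'
P' → ε
A → a -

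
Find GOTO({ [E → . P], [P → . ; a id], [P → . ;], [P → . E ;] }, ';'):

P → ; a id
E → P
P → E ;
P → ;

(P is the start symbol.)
GOTO(I, ';') = CLOSURE({ [A → αX.β] : [A → α.Xβ] ∈ I, X = ';' })

Items with dot before ';', with the dot advanced:
  [P → . ;] → [P → ; .]
  [P → . ; a id] → [P → ; . a id]
Closure adds nothing (no advanced item has the dot before a non-terminal).

GOTO = { [P → ; . a id], [P → ; .] }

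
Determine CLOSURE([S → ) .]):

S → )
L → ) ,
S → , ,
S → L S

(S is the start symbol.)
{ [S → ) .] }

Start with: [S → ) .]
The dot is at the end, so nothing is added.

CLOSURE = { [S → ) .] }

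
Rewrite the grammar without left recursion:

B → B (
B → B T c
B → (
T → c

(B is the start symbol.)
B → ( B'
B' → ( B'
B' → T c B'
B' → ε
T → c

B is directly left-recursive. The standard transformation for
  A → A α₁ | ... | A α_m | β₁ | ... | β_n
is
  A  → β₁ A' | ... | β_n A'
  A' → α₁ A' | ... | α_m A' | ε

B → ( becomes B → ( B'
B → B ( becomes B' → ( B'
B → B T c becomes B' → T c B'
Add B' → ε

Productions for other non-terminals are unchanged:
  T → c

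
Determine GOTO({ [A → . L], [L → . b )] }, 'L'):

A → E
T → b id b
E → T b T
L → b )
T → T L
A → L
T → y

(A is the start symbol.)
{ [A → L .] }

GOTO(I, 'L') = CLOSURE({ [A → αX.β] : [A → α.Xβ] ∈ I, X = 'L' })

Items with dot before 'L', with the dot advanced:
  [A → . L] → [A → L .]
Closure adds nothing (no advanced item has the dot before a non-terminal).

GOTO = { [A → L .] }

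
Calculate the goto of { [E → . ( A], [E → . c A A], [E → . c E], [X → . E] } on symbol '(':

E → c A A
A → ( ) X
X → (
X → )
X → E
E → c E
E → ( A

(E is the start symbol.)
GOTO(I, '(') = CLOSURE({ [A → αX.β] : [A → α.Xβ] ∈ I, X = '(' })

Items with dot before '(', with the dot advanced:
  [E → . ( A] → [E → ( . A]
Closure of the advanced items:
  [E → ( . A] has the dot before A: add [A → . ( ) X]

GOTO = { [A → . ( ) X], [E → ( . A] }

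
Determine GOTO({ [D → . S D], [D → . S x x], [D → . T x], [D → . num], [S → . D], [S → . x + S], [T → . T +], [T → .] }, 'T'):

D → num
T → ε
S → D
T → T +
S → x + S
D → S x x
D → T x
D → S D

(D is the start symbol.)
{ [D → T . x], [T → T . +] }

GOTO(I, 'T') = CLOSURE({ [A → αX.β] : [A → α.Xβ] ∈ I, X = 'T' })

Items with dot before 'T', with the dot advanced:
  [D → . T x] → [D → T . x]
  [T → . T +] → [T → T . +]
Closure adds nothing (no advanced item has the dot before a non-terminal).

GOTO = { [D → T . x], [T → T . +] }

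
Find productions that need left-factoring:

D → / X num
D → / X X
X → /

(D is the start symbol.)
Yes, D has productions with common prefix '/ X'

Left-factoring is needed when two productions for the same non-terminal
share a common prefix on the right-hand side.

Productions for D:
  D → / X num
  D → / X X

Found common prefix '/ X' in productions for D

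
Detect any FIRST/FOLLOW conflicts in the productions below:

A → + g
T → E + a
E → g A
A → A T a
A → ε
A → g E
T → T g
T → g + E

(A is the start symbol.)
Yes. A → '+' g with FOLLOW(A) on { '+' }; A → A T a with FOLLOW(A) on { '+', 'g' }; A → g E with FOLLOW(A) on { 'g' }

Nullable non-terminals: A.
FIRST sets used below: FIRST(A) = { '+', 'g', ε }, FIRST(T) = { 'g' }

A: nullable alternative(s) A → ε; FOLLOW(A) = { $, '+', 'a', 'g' }
  A → + g: FIRST \ {ε} = { '+' } — overlaps FOLLOW(A) on { '+' }: CONFLICT
  A → A T a: FIRST \ {ε} = { '+', 'g' } — overlaps FOLLOW(A) on { '+', 'g' }: CONFLICT
  A → ε: FIRST \ {ε} = { } — this is the only nullable alternative, skip
  A → g E: FIRST \ {ε} = { 'g' } — overlaps FOLLOW(A) on { 'g' }: CONFLICT

E, T have no nullable alternative, so no FIRST/FOLLOW check is needed there.

So the grammar has 3 FIRST/FOLLOW conflicts (marked CONFLICT above).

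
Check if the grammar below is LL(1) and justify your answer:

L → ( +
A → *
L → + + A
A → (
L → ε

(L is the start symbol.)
Yes, the grammar is LL(1).

A grammar is LL(1) if for each non-terminal N with multiple productions, the predict sets of those productions are pairwise disjoint, where PREDICT(N → α) = (FIRST(α) \ {ε}) ∪ (FOLLOW(N) if α ⇒* ε).

Relevant sets:
  FOLLOW(L) = { $ }

For L:
  PREDICT(L → '(' '+') = { '(' }
  PREDICT(L → '+' '+' A) = { '+' }
  PREDICT(L → ε) = { $ }
For A:
  PREDICT(A → '*') = { '*' }
  PREDICT(A → '(') = { '(' }

All predict sets are disjoint. The grammar IS LL(1).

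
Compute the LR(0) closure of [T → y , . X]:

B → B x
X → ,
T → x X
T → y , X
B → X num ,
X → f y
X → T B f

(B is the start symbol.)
{ [T → . x X], [T → . y , X], [T → y , . X], [X → . ,], [X → . T B f], [X → . f y] }

To compute CLOSURE, for each item [A → α.Bβ] where B is a non-terminal, add [B → .γ] for all productions B → γ; repeat for the newly added items until nothing changes.

Start with: [T → y , . X]
  [T → y , . X] has the dot before X: add [X → . ,], [X → . f y], [X → . T B f]
  [X → . T B f] has the dot before T: add [T → . x X], [T → . y , X]
No further items can be added.

CLOSURE = { [T → . x X], [T → . y , X], [T → y , . X], [X → . ,], [X → . T B f], [X → . f y] }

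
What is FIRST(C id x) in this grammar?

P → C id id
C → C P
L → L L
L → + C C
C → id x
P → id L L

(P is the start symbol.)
{ 'id' }

FIRST sets of the non-terminals involved (from the grammar, by fixed-point iteration):
  FIRST(C) = { 'id' }

To compute FIRST(C id x), process the symbols left to right:
Symbol C is a non-terminal. Add FIRST(C) \ {ε} = { 'id' }
C is not nullable (ε ∉ FIRST(C)), so stop here.
FIRST(C id x) = { 'id' }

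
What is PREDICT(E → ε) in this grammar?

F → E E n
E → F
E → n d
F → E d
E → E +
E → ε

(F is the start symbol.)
PREDICT(E → ε) = (FIRST(RHS) \ {ε}) ∪ (FOLLOW(E) if ε ∈ FIRST(RHS), i.e. RHS ⇒* ε)
The right-hand side is ε (FIRST(ε) = { ε }), so the predict set is FOLLOW(E) = { '+', 'd', 'n' }
PREDICT(E → ε) = { '+', 'd', 'n' }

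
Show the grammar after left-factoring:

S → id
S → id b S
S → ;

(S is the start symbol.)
Left-factoring transforms A → αβ₁ | αβ₂ into A → αA' and A' → β₁ | β₂
(α is the longest common prefix among the alternatives). Repeat until
no nonterminal has two alternatives with a common prefix.

Round 1: S has alternatives sharing prefix 'id'. Introduce S': S → id S'
  Add: S' → ε
  Add: S' → b S

No remaining common prefixes — done.

Resulting grammar:
S → id S'
S' → ε
S' → b S
S → ;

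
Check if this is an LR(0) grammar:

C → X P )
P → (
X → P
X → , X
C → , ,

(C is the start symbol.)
A grammar is LR(0) if no state in the canonical LR(0) collection has:
  - both a shift item (dot before a terminal) and a complete item (shift-reduce conflict), or
  - two or more complete items (reduce-reduce conflict; the accept item [C' → C .] counts as a complete item here).

Augment with C' → C and build the canonical LR(0) collection (I0 = CLOSURE({[C' → . C]}), then GOTO on every symbol after a dot until no new states appear). It has 11 states:
  I0: { [C → . , ,], [C → . X P )], [C' → . C], [P → . (], [X → . , X], [X → . P] }  — shift
  I1: { [P → ( .] }  — reduce
  I2: { [C → , . ,], [P → . (], [X → , . X], [X → . , X], [X → . P] }  — shift
  I3: { [C' → C .] }  — accept
  I4: { [X → P .] }  — reduce
  I5: { [C → X . P )], [P → . (] }  — shift
  I6: { [C → X P . )] }  — shift
  I7: { [C → X P ) .] }  — reduce
  I8: { [C → , , .], [P → . (], [X → , . X], [X → . , X], [X → . P] }  — shift, reduce
  I9: { [X → , X .] }  — reduce
  I10: { [P → . (], [X → , . X], [X → . , X], [X → . P] }  — shift

Conflict in state I8:
  Shift-reduce conflict between [C → , , .] and [P → . (]
So the grammar is NOT LR(0).

Answer: No. Shift-reduce conflict between [C → , , .] and [P → . (]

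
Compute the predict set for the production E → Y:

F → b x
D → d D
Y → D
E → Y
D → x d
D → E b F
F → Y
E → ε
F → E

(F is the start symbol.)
PREDICT(E → Y) = (FIRST(RHS) \ {ε}) ∪ (FOLLOW(E) if ε ∈ FIRST(RHS), i.e. RHS ⇒* ε)
FIRST(Y) = { 'b', 'd', 'x' }
FIRST(Y) = { 'b', 'd', 'x' }
ε ∉ FIRST(Y), so FOLLOW(E) is not added.
PREDICT(E → Y) = { 'b', 'd', 'x' }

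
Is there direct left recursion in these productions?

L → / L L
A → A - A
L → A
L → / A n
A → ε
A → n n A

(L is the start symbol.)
L → / L L: starts with '/'
A → A - A: LEFT RECURSIVE (starts with A)
L → A: starts with A
L → / A n: starts with '/'
A → ε: starts with ε
A → n n A: starts with n

The grammar has direct left recursion on: A.

Answer: Yes, A is left-recursive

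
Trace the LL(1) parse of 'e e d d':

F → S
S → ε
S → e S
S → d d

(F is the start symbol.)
Stack is shown with the top on the left.

Stack  Input      Action
------------------------
F $    e e d d $  output F → S
S $    e e d d $  output S → e S
e S $  e e d d $  match 'e'
S $    e d d $    output S → e S
e S $  e d d $    match 'e'
S $    d d $      output S → d d
d d $  d d $      match 'd'
d $    d $        match 'd'
$      $          accept

The string is accepted.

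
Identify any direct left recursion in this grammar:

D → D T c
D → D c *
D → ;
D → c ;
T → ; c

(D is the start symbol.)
Direct left recursion occurs when N → N α for some non-terminal N (the right-hand side begins with the left-hand side itself).

D → D T c: LEFT RECURSIVE (starts with D)
D → D c *: LEFT RECURSIVE (starts with D)
D → ;: starts with ';'
D → c ;: starts with c
T → ; c: starts with ';'

The grammar has direct left recursion on: D.

Answer: Yes, D is left-recursive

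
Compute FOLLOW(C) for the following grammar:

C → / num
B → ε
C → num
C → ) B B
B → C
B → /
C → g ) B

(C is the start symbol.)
{ $, ')', '/', 'g', 'num' }

To compute FOLLOW(C), find every occurrence of C on a right-hand side N → α C β: add FIRST(β) \ {ε}, and if β is empty or nullable also add FOLLOW(N). Iterate to a fixed point.

C is the start symbol, so $ ∈ FOLLOW(C).
In B → C: C is at the end, add FOLLOW(B)

The FOLLOW sets referred to above (computed the same way, to a fixed point):
  FOLLOW(B) = { $, ')', '/', 'g', 'num' }

Taking the union: FOLLOW(C) = { $, ')', '/', 'g', 'num' }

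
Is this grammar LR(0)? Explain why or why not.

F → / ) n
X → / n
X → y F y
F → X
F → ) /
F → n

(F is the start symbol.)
Augment with F' → F and build the canonical LR(0) collection (I0 = CLOSURE({[F' → . F]}), then GOTO on every symbol after a dot until no new states appear). It has 13 states:
  I0: { [F → . ) /], [F → . / ) n], [F → . X], [F → . n], [F' → . F], [X → . / n], [X → . y F y] }  — shift
  I1: { [F → ) . /] }  — shift
  I2: { [F → / . ) n], [X → / . n] }  — shift
  I3: { [F' → F .] }  — accept
  I4: { [F → X .] }  — reduce
  I5: { [F → n .] }  — reduce
  I6: { [F → . ) /], [F → . / ) n], [F → . X], [F → . n], [X → . / n], [X → . y F y], [X → y . F y] }  — shift
  I7: { [X → y F . y] }  — shift
  I8: { [X → y F y .] }  — reduce
  I9: { [F → / ) . n] }  — shift
  I10: { [X → / n .] }  — reduce
  I11: { [F → / ) n .] }  — reduce
  I12: { [F → ) / .] }  — reduce

Every state is either a pure shift/goto state or contains exactly one complete item and nothing to shift — no conflicts. The grammar is LR(0).

Answer: Yes, the grammar is LR(0)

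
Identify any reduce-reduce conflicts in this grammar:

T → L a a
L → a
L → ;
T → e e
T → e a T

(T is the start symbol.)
Augment with T' → T and build the canonical LR(0) collection (I0 = CLOSURE({[T' → . T]}), then GOTO on every symbol after a dot until no new states appear). It has 11 states:
  I0: { [L → . ;], [L → . a], [T → . L a a], [T → . e a T], [T → . e e], [T' → . T] }  — shift
  I1: { [L → ; .] }  — reduce
  I2: { [T → L . a a] }  — shift
  I3: { [T' → T .] }  — accept
  I4: { [L → a .] }  — reduce
  I5: { [T → e . a T], [T → e . e] }  — shift
  I6: { [L → . ;], [L → . a], [T → . L a a], [T → . e a T], [T → . e e], [T → e a . T] }  — shift
  I7: { [T → e e .] }  — reduce
  I8: { [T → e a T .] }  — reduce
  I9: { [T → L a . a] }  — shift
  I10: { [T → L a a .] }  — reduce

No state contains more than one complete item.

Answer: No reduce-reduce conflicts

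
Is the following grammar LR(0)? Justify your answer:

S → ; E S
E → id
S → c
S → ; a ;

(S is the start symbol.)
Yes, the grammar is LR(0)

Augment with S' → S and build the canonical LR(0) collection (I0 = CLOSURE({[S' → . S]}), then GOTO on every symbol after a dot until no new states appear). It has 9 states:
  I0: { [S → . ; E S], [S → . ; a ;], [S → . c], [S' → . S] }  — shift
  I1: { [E → . id], [S → ; . E S], [S → ; . a ;] }  — shift
  I2: { [S' → S .] }  — accept
  I3: { [S → c .] }  — reduce
  I4: { [S → . ; E S], [S → . ; a ;], [S → . c], [S → ; E . S] }  — shift
  I5: { [S → ; a . ;] }  — shift
  I6: { [E → id .] }  — reduce
  I7: { [S → ; a ; .] }  — reduce
  I8: { [S → ; E S .] }  — reduce

Every state is either a pure shift/goto state or contains exactly one complete item and nothing to shift — no conflicts. The grammar is LR(0).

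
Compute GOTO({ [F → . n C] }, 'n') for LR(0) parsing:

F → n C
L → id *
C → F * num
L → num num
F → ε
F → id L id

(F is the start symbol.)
{ [C → . F * num], [F → . id L id], [F → . n C], [F → .], [F → n . C] }

GOTO(I, 'n') = CLOSURE({ [A → αX.β] : [A → α.Xβ] ∈ I, X = 'n' })

Items with dot before 'n', with the dot advanced:
  [F → . n C] → [F → n . C]
Closure of the advanced items:
  [F → n . C] has the dot before C: add [C → . F * num]
  [C → . F * num] has the dot before F: add [F → . n C], [F → .], [F → . id L id]

GOTO = { [C → . F * num], [F → . id L id], [F → . n C], [F → .], [F → n . C] }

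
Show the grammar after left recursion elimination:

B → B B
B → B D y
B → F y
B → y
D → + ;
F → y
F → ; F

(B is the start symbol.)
B is directly left-recursive. The standard transformation for
  A → A α₁ | ... | A α_m | β₁ | ... | β_n
is
  A  → β₁ A' | ... | β_n A'
  A' → α₁ A' | ... | α_m A' | ε

B → F y becomes B → F y B'
B → y becomes B → y B'
B → B B becomes B' → B B'
B → B D y becomes B' → D y B'
Add B' → ε

Productions for other non-terminals are unchanged:
  D → + ;
  F → y
  F → ; F

Resulting grammar:
B → F y B'
B → y B'
B' → B B'
B' → D y B'
B' → ε
D → + ;
F → y
F → ; F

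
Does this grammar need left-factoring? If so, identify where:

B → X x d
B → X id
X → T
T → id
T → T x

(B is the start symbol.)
Yes, B has productions with common prefix 'X'

Left-factoring is needed when two productions for the same non-terminal
share a common prefix on the right-hand side.

Productions for B:
  B → X x d
  B → X id
Productions for T:
  T → id
  T → T x

Found common prefix 'X' in productions for B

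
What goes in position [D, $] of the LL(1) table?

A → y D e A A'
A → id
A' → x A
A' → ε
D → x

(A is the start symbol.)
Empty (error entry)

To find M[D, $], we find productions for D where $ is in the predict set (PREDICT(N → α) = (FIRST(α) \ {ε}) ∪ (FOLLOW(N) if α ⇒* ε)).

D → x: PREDICT = { 'x' }

M[D, $] is empty (no production applies)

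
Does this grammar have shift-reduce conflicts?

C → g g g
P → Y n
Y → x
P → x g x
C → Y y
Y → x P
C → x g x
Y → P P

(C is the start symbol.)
Yes — I5: [Y → x .] vs [C → x . g x]; I6: [Y → x P .] vs [P → . x g x]; I9: [Y → x .] vs [P → . x g x]; I14: [Y → P P .] vs [P → . x g x]

Augment with C' → C and build the canonical LR(0) collection (I0 = CLOSURE({[C' → . C]}), then GOTO on every symbol after a dot until no new states appear). It has 18 states:
  I0: { [C → . Y y], [C → . g g g], [C → . x g x], [C' → . C], [P → . Y n], [P → . x g x], [Y → . P P], [Y → . x P], [Y → . x] }  — shift
  I1: { [C' → C .] }  — accept
  I2: { [P → . Y n], [P → . x g x], [Y → . P P], [Y → . x P], [Y → . x], [Y → P . P] }  — shift
  I3: { [C → Y . y], [P → Y . n] }  — shift
  I4: { [C → g . g g] }  — shift
  I5: { [C → x . g x], [P → . Y n], [P → . x g x], [P → x . g x], [Y → . P P], [Y → . x P], [Y → . x], [Y → x . P], [Y → x .] }  — shift, reduce
  I6: { [P → . Y n], [P → . x g x], [Y → . P P], [Y → . x P], [Y → . x], [Y → P . P], [Y → x P .] }  — shift, reduce
  I7: { [P → Y . n] }  — shift
  I8: { [C → x g . x], [P → x g . x] }  — shift
  I9: { [P → . Y n], [P → . x g x], [P → x . g x], [Y → . P P], [Y → . x P], [Y → . x], [Y → x . P], [Y → x .] }  — shift, reduce
  I10: { [P → x g . x] }  — shift
  I11: { [P → x g x .] }  — reduce
  I12: { [C → x g x .], [P → x g x .] }  — 2 reduces
  I13: { [P → Y n .] }  — reduce
  I14: { [P → . Y n], [P → . x g x], [Y → . P P], [Y → . x P], [Y → . x], [Y → P . P], [Y → P P .] }  — shift, reduce
  I15: { [C → g g . g] }  — shift
  I16: { [C → g g g .] }  — reduce
  I17: { [C → Y y .] }  — reduce

I5 contains reduce item [Y → x .] and shift items [C → x . g x], [P → . x g x], [P → x . g x], [Y → . x], [Y → . x P] — shift-reduce conflict.
I6 contains reduce item [Y → x P .] and shift items [P → . x g x], [Y → . x], [Y → . x P] — shift-reduce conflict.
I9 contains reduce item [Y → x .] and shift items [P → . x g x], [P → x . g x], [Y → . x], [Y → . x P] — shift-reduce conflict.
I14 contains reduce item [Y → P P .] and shift items [P → . x g x], [Y → . x], [Y → . x P] — shift-reduce conflict.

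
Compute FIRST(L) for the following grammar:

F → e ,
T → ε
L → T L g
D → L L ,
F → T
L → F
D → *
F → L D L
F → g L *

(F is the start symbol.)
To compute FIRST(L), examine every production with L on the left-hand side, reading each right-hand side left to right until a non-nullable symbol is reached.

FIRST sets of the other non-terminals involved (by the same procedure, iterated to a fixed point):
  FIRST(T) = { ε }
  FIRST(F) = { '*', ',', 'e', 'g', ε }

From L → T L g:
  - T is a non-terminal: add FIRST(T) \ {ε} = { }
    T is nullable, so continue to the next symbol
  - L is the symbol being defined: contributes nothing new
    L is nullable, so continue to the next symbol
  - g is a terminal: add 'g' and stop
From L → F:
  - F is a non-terminal: add FIRST(F) \ {ε} = { '*', ',', 'e', 'g' }
    F is nullable and nothing follows, so the whole right-hand side can vanish: ε ∈ FIRST(L)

Collecting: FIRST(L) = { '*', ',', 'e', 'g', ε }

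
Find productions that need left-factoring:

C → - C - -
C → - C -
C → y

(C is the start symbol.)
Left-factoring is needed when two productions for the same non-terminal
share a common prefix on the right-hand side.

Productions for C:
  C → - C - -
  C → - C -
  C → y

Found common prefix '- C -' in productions for C

Answer: Yes, C has productions with common prefix '- C -'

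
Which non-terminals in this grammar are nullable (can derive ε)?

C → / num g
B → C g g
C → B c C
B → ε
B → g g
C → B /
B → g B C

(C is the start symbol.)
{ 'B' }

ε-productions: B → ε
So B is immediately nullable.
No further non-terminal can be added: every production for the remaining non-terminals contains a terminal or a non-nullable non-terminal.
Nullable = { 'B' }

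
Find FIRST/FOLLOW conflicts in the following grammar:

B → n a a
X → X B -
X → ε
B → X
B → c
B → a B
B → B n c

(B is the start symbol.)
Yes. B → n a a with FOLLOW(B) on { 'n' }; B → B n c with FOLLOW(B) on { '-', 'n' }; X → X B '-' with FOLLOW(X) on { '-', 'a', 'c', 'n' }

Nullable non-terminals: B, X.
FIRST sets used below: FIRST(X) = { '-', 'a', 'c', 'n', ε }, FIRST(B) = { '-', 'a', 'c', 'n', ε }

B: nullable alternative(s) B → X; FOLLOW(B) = { $, '-', 'n' }
  B → n a a: FIRST \ {ε} = { 'n' } — overlaps FOLLOW(B) on { 'n' }: CONFLICT
  B → X: FIRST \ {ε} = { '-', 'a', 'c', 'n' } — this is the only nullable alternative, skip
  B → c: FIRST \ {ε} = { 'c' } — disjoint from FOLLOW(B)
  B → a B: FIRST \ {ε} = { 'a' } — disjoint from FOLLOW(B)
  B → B n c: FIRST \ {ε} = { '-', 'a', 'c', 'n' } — overlaps FOLLOW(B) on { '-', 'n' }: CONFLICT

X: nullable alternative(s) X → ε; FOLLOW(X) = { $, '-', 'a', 'c', 'n' }
  X → X B -: FIRST \ {ε} = { '-', 'a', 'c', 'n' } — overlaps FOLLOW(X) on { '-', 'a', 'c', 'n' }: CONFLICT
  X → ε: FIRST \ {ε} = { } — this is the only nullable alternative, skip

So the grammar has 3 FIRST/FOLLOW conflicts (marked CONFLICT above).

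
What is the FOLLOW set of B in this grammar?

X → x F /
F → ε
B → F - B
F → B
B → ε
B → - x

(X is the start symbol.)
To compute FOLLOW(B), find every occurrence of B on a right-hand side N → α B β: add FIRST(β) \ {ε}, and if β is empty or nullable also add FOLLOW(N). Iterate to a fixed point.

In B → F - B: B is at the end; this adds FOLLOW(B) to itself — nothing new
In F → B: B is at the end, add FOLLOW(F)

The FOLLOW sets referred to above (computed the same way, to a fixed point):
  FOLLOW(F) = { '-', '/' }

Taking the union: FOLLOW(B) = { '-', '/' }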